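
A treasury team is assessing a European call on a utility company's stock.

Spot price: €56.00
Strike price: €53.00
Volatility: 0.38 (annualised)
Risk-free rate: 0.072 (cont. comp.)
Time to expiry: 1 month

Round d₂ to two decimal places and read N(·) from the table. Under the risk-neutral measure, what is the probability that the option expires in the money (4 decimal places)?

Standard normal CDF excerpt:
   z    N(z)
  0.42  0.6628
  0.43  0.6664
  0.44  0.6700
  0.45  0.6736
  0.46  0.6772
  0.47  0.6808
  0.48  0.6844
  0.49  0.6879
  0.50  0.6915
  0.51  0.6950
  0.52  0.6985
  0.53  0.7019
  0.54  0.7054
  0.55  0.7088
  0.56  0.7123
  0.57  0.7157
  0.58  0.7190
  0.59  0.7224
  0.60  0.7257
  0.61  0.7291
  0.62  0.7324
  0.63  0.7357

T = 0.08333;  σ√T = 0.1097
d₁ = [ln(56/53) + (0.072 + ½·0.38²)·0.08333] / (σ√T) = (0.0551 + 0.0120) / 0.1097 = 0.6115 → 0.61
d₂ = 0.6115 − 0.1097 = 0.5018 → 0.50
Pr(exercise) under Q = N(d₂) = 0.6915

0.6915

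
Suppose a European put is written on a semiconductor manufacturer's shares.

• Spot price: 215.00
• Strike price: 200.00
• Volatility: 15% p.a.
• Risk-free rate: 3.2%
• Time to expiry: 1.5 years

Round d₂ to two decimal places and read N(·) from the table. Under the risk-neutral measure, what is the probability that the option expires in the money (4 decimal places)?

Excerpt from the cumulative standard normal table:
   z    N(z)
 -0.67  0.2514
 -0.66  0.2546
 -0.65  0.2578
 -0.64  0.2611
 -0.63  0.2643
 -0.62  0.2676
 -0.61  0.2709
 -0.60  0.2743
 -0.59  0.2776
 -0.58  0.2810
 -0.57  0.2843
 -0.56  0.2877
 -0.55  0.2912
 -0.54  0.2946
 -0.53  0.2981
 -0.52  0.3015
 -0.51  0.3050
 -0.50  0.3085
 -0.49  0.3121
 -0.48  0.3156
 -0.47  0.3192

0.2877

T = 1.5;  σ√T = 0.1837
d₁ = [ln(215/200) + (0.032 + 0.15²/2)·1.5] / 0.1837 = [0.0723 + 0.0649] / 0.1837 = 0.7468 ⇒ 0.75
d₂ = d₁ − σ√T = 0.7468 − 0.1837 = 0.5631 ⇒ 0.56
Risk-neutral Pr[S_T < K] = N(−d₂) = N(-0.56) = 0.2877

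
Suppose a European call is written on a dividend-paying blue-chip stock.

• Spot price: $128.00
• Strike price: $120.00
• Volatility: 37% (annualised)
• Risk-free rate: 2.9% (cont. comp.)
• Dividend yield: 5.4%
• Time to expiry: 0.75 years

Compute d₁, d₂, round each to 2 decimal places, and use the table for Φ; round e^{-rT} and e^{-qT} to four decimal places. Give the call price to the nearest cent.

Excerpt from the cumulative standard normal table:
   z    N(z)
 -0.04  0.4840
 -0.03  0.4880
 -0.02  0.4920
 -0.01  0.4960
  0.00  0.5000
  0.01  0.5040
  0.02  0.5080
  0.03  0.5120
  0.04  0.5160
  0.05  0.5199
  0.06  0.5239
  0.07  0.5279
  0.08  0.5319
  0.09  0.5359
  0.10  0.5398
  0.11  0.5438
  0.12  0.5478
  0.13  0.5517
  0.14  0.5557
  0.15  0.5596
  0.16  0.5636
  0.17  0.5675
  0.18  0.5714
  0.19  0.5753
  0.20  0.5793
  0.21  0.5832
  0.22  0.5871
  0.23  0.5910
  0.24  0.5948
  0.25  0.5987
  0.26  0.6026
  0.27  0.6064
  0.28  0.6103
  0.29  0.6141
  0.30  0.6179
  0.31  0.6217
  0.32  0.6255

σ√T = 0.37 × 0.8660 = 0.3204
d₁ = [ln(128/120) + (0.029 − 0.054 + 0.37²/2)·0.75] / 0.3204 = [0.0645 + 0.0326] / 0.3204 = 0.3031 → 0.30
d₂ = d₁ − σ√T = 0.3031 − 0.3204 = -0.0173 → -0.02
e^(−qT) = e^(−0.054·0.75) = 0.9603;  e^(−rT) = e^(−0.029·0.75) = 0.9785
C = 128·0.9603·N(0.30) − 120·0.9785·N(-0.02) = 128·0.9603·0.6179 − 120·0.9785·0.4920 = 75.9513 − 57.7706 = 18.1806

$18.18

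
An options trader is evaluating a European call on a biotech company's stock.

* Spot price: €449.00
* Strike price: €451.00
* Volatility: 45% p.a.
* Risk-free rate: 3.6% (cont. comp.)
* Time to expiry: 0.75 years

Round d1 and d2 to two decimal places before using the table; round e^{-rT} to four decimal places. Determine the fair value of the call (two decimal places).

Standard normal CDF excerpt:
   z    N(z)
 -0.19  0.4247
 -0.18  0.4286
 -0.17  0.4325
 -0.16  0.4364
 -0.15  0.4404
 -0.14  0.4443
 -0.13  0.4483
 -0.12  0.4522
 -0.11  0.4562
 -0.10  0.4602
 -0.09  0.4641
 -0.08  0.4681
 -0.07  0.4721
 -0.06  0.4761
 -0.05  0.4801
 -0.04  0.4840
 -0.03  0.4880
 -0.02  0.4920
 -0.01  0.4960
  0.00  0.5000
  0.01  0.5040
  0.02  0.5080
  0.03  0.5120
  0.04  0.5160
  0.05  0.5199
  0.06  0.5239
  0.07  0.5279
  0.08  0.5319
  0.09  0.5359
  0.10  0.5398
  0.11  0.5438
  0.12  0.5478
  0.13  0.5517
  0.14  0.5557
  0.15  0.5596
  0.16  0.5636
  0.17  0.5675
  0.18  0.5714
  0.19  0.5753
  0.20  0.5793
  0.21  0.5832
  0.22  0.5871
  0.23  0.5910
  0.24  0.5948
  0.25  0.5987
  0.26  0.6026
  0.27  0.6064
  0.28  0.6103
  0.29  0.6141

σ√T = 0.45·√0.75 = 0.3897
d₁ = [ln(449/451) + (0.036 + 0.45²/2)·0.75] / 0.3897 = [-0.0044 + 0.1029] / 0.3897 = 0.2527 ≈ 0.25
d₂ = d₁ − σ√T = 0.2527 − 0.3897 = -0.1370 ≈ -0.14
e^(−rT) = e^(−0.036·0.75) = 0.9734
N(d₁) = N(0.25) = 0.5987;  N(d₂) = N(-0.14) = 0.4443
C = 449·0.5987 − 451·0.9734·0.4443 = 268.8163 − 195.0492 = 73.7671

€73.77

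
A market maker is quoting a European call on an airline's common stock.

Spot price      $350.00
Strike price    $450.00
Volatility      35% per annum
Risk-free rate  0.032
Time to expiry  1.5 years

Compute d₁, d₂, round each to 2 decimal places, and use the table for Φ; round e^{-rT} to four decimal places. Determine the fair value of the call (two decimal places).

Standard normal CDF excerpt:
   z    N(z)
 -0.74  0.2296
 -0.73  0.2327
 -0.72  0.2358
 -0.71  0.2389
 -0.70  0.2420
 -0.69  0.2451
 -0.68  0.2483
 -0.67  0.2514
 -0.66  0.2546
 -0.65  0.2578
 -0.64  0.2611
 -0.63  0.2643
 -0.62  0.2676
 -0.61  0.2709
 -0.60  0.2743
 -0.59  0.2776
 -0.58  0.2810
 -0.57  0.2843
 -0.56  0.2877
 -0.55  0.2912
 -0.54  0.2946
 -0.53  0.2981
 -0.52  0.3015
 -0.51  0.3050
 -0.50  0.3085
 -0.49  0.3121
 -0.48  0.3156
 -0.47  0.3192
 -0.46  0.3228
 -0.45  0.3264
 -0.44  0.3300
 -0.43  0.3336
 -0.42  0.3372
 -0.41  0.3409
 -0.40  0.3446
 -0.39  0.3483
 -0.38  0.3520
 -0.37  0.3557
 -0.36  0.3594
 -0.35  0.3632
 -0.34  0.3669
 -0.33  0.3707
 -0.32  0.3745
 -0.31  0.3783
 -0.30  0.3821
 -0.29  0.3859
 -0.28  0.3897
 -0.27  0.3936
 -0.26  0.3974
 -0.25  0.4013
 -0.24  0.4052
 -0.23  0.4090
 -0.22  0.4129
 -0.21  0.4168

$33.97

T = 1.5;  σ√T = 0.4287
d₁ = [ln(350/450) + (0.032 + 0.35²/2)·1.5] / 0.4287 = [-0.2513 + 0.1399] / 0.4287 = -0.2600 which rounds to -0.26
d₂ = d₁ − σ√T = -0.2600 − 0.4287 = -0.6886 which rounds to -0.69
e^(−rT) = e^(−0.032·1.5) = 0.9531
N(d₁) = N(-0.26) = 0.3974;  N(d₂) = N(-0.69) = 0.2451
C = 350·0.3974 − 450·0.9531·0.2451 = 139.0900 − 105.1222 = 33.9678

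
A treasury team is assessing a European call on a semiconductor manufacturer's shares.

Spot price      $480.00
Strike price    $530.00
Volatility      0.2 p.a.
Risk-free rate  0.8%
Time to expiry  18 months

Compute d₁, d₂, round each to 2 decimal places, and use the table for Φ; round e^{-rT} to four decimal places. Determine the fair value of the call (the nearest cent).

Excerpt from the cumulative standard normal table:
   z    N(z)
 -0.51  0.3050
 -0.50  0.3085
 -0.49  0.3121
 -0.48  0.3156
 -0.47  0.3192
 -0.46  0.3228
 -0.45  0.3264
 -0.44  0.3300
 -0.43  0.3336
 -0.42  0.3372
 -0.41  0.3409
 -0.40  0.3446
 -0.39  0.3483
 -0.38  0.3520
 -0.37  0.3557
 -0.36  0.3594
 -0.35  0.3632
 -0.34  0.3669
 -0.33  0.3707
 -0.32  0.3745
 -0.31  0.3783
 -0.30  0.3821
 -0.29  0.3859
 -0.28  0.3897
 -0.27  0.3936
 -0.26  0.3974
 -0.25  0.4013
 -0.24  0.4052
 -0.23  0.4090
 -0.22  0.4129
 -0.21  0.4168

$31.04

σ√T = 0.2·√1.5 = 0.2449
d₁ = [ln(480/530) + (0.008 + 0.2²/2)·1.5] / 0.2449 = [-0.0991 + 0.0420] / 0.2449 = -0.2331 which rounds to -0.23
d₂ = d₁ − σ√T = -0.2331 − 0.2449 = -0.4780 which rounds to -0.48
e^(−rT) = e^(−0.008·1.5) = 0.9881
N(d₁) = N(-0.23) = 0.4090;  N(d₂) = N(-0.48) = 0.3156
C = 480·0.4090 − 530·0.9881·0.3156 = 196.3200 − 165.2775 = 31.0425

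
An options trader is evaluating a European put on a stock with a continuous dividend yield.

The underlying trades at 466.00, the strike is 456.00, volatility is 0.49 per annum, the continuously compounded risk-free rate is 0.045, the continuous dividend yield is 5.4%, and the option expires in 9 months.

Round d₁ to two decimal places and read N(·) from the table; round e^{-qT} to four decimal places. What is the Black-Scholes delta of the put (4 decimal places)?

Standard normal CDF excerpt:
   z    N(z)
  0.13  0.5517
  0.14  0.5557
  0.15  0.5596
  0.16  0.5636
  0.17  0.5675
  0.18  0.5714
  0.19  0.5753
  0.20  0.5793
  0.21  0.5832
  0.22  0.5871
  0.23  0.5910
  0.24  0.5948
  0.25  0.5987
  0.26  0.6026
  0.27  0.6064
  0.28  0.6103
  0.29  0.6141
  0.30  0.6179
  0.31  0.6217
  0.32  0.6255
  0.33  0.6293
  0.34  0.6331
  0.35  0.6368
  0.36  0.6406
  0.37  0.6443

-0.3854

σ√T = 0.49 × 0.8660 = 0.4244
d₁ = [ln(466/456) + (0.045 − 0.054 + ½·0.49²)·0.75] / (σ√T) = (0.0217 + 0.0833) / 0.4244 = 0.2474 ≈ 0.25
N(d₁) = N(0.25) = 0.5987
Δ_put = e^(−qT)·(N(d₁) − 1) = 0.9603·(0.5987 − 1) = -0.3854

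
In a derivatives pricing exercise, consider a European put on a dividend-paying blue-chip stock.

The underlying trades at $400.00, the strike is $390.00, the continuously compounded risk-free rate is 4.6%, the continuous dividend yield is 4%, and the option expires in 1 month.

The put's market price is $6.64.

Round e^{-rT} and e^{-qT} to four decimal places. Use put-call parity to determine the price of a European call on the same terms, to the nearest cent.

exp(−qT) = exp(−0.04·0.08333) = 0.9967;  exp(−rT) = exp(−0.046·0.08333) = 0.9962
Put-call parity: C − P = S·e^(−qT) − K·e^(−rT) = 400·0.9967 − 390·0.9962 = 398.6800 − 388.5180 = 10.1620
C = P + (C − P) = 6.64 + (10.1620) = 16.8020

$16.80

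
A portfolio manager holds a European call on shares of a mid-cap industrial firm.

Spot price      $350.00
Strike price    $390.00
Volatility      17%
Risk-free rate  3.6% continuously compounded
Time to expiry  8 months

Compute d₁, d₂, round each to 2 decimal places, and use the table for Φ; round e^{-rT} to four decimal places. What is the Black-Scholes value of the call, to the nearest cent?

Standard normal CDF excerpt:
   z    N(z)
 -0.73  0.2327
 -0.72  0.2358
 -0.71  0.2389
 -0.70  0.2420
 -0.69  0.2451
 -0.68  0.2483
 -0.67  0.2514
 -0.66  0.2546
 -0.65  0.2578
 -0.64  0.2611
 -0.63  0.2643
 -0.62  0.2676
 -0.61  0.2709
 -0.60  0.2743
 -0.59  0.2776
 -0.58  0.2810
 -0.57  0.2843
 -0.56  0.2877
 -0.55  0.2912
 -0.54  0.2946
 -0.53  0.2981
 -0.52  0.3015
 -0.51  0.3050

σ√T = 0.17·√0.6667 = 0.1388
d₁ = [ln(350/390) + (0.036 + ½·0.17²)·0.6667] / (σ√T) = (-0.1082 + 0.0336) / 0.1388 = -0.5373 ⇒ -0.54
d₂ = -0.5373 − 0.1388 = -0.6761 ⇒ -0.68
e^(−rT) = e^(−0.036·0.6667) = 0.9763
N(d₁) = N(-0.54) = 0.2946;  N(d₂) = N(-0.68) = 0.2483
C = 350·0.2946 − 390·0.9763·0.2483 = 103.1100 − 94.5420 = 8.5680

$8.57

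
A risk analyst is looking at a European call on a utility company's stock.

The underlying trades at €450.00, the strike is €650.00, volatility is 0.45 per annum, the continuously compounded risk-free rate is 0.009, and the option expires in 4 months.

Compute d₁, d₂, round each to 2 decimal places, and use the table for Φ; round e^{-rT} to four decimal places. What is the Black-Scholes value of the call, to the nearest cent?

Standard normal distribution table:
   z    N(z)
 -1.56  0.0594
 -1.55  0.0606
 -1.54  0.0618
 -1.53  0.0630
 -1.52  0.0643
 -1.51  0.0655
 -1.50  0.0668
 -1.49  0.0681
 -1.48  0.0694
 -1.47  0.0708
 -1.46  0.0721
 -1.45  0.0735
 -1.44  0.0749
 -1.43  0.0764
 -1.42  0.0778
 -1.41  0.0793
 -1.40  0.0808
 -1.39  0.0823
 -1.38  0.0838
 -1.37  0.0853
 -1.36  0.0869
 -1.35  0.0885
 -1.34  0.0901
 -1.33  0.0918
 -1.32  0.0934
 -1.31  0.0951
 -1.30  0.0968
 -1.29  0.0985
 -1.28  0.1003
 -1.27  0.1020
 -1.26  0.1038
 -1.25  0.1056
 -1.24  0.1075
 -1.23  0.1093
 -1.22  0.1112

T = 0.3333;  σ√T = 0.2598
ln(S/K) + (r + σ²/2)T = ln(450/650) + (0.009 + 0.45²/2)·0.3333 = -0.3677 + 0.0367 = -0.3310
d₁ = -0.3310 / 0.2598 = -1.2739 ≈ -1.27
d₂ = d₁ − σ√T = -1.2739 − 0.2598 = -1.5337 ≈ -1.53
e^(−rT) = e^(−0.009·0.3333) = 0.9970
N(d₁) = N(-1.27) = 0.1020;  N(d₂) = N(-1.53) = 0.0630
C = 450·0.1020 − 650·0.9970·0.0630 = 45.9000 − 40.8271 = 5.0729

€5.07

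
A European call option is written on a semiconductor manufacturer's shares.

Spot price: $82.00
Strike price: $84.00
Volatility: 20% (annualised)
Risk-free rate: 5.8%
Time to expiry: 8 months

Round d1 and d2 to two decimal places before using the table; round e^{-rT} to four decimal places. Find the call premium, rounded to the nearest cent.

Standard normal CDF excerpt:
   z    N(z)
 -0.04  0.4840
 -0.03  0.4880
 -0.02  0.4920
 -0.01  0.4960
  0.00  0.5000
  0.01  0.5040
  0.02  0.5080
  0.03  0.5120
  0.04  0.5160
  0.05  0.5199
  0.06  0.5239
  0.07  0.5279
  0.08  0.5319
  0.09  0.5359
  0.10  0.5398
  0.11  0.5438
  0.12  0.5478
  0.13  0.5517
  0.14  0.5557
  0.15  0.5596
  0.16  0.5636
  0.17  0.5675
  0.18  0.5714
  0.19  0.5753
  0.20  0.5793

$5.80

T = 0.6667;  σ√T = 0.1633
d₁ = [ln(82/84) + (0.058 + 0.2²/2)·0.6667] / 0.1633 = [-0.0241 + 0.0520] / 0.1633 = 0.1709 which rounds to 0.17
d₂ = d₁ − σ√T = 0.1709 − 0.1633 = 0.0076 which rounds to 0.01
exp(−rT) = exp(−0.058·0.6667) = 0.9621
N(d₁) = N(0.17) = 0.5675;  N(d₂) = N(0.01) = 0.5040
C = 82·0.5675 − 84·0.9621·0.5040 = 46.5350 − 40.7315 = 5.8035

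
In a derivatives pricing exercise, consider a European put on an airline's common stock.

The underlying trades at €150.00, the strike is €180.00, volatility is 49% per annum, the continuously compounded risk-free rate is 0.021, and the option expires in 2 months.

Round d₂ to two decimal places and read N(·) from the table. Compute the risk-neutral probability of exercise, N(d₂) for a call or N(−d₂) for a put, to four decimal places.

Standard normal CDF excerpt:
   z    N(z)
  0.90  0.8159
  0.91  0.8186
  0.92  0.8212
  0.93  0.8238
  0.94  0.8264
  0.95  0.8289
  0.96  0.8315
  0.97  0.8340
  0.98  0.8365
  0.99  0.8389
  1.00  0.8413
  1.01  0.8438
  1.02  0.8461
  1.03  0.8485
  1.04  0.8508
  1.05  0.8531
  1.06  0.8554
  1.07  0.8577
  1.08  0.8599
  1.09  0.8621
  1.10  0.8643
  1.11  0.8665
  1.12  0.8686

σ√T = 0.49·√0.1667 = 0.2000
d₁ = [ln(150/180) + (0.021 + 0.49²/2)·0.1667] / 0.2000 = [-0.1823 + 0.0235] / 0.2000 = -0.7939 → -0.79
d₂ = d₁ − σ√T = -0.7939 − 0.2000 = -0.9939 → -0.99
Risk-neutral Pr[S_T < K] = N(−d₂) = N(0.99) = 0.8389

0.8389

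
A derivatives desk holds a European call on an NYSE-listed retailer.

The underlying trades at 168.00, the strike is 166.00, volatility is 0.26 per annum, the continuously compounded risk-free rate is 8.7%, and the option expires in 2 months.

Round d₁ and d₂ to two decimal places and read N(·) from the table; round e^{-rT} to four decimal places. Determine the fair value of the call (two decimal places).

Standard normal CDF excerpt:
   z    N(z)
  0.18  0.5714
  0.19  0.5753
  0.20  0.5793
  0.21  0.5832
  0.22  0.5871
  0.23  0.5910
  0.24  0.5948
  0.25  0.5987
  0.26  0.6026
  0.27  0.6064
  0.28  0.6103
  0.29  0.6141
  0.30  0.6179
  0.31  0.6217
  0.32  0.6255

σ√T = 0.26 × 0.4082 = 0.1061
d₁ = [ln(168/166) + (0.087 + 0.26²/2)·0.1667] / 0.1061 = [0.0120 + 0.0201] / 0.1061 = 0.3025 which rounds to 0.30
d₂ = d₁ − σ√T = 0.3025 − 0.1061 = 0.1964 which rounds to 0.20
exp(−rT) = exp(−0.087·0.1667) = 0.9856
N(d₁) = N(0.30) = 0.6179;  N(d₂) = N(0.20) = 0.5793
C = 168·0.6179 − 166·0.9856·0.5793 = 103.8072 − 94.7790 = 9.0282

9.03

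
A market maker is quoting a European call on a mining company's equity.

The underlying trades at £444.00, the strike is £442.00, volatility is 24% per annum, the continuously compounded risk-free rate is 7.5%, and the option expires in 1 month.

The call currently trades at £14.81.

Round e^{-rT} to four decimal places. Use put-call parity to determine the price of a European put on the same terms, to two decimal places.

exp(−rT) = exp(−0.075·0.08333) = 0.9938
Put-call parity: C − P = S − K·e^(−rT) = 444 − 442·0.9938 = 444 − 439.2596 = 4.7404
P = C − (C − P) = 14.81 − (4.7404) = 10.0696

£10.07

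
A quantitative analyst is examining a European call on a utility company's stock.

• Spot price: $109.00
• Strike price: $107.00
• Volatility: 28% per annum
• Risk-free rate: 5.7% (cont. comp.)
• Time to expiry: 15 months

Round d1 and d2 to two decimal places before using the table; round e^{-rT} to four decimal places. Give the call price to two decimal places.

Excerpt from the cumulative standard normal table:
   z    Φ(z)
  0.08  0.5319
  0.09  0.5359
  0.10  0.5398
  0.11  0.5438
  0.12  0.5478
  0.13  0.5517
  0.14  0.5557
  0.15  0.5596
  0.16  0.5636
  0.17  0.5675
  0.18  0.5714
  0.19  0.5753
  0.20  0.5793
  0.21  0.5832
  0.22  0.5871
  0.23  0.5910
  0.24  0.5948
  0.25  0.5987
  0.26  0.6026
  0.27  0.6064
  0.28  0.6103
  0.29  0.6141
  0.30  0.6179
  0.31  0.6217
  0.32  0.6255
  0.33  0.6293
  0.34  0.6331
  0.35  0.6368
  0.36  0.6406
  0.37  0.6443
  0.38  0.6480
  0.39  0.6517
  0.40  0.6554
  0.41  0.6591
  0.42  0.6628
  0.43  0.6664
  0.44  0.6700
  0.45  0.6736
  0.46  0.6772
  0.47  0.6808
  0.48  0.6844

T = 1.25;  σ√T = 0.3130
d₁ = [ln(109/107) + (0.057 + ½·0.28²)·1.25] / (σ√T) = (0.0185 + 0.1203) / 0.3130 = 0.4433 which rounds to 0.44
d₂ = 0.4433 − 0.3130 = 0.1302 which rounds to 0.13
exp(−rT) = exp(−0.057·1.25) = 0.9312
N(d₁) = N(0.44) = 0.6700;  N(d₂) = N(0.13) = 0.5517
C = 109·0.6700 − 107·0.9312·0.5517 = 73.0300 − 54.9705 = 18.0595

$18.06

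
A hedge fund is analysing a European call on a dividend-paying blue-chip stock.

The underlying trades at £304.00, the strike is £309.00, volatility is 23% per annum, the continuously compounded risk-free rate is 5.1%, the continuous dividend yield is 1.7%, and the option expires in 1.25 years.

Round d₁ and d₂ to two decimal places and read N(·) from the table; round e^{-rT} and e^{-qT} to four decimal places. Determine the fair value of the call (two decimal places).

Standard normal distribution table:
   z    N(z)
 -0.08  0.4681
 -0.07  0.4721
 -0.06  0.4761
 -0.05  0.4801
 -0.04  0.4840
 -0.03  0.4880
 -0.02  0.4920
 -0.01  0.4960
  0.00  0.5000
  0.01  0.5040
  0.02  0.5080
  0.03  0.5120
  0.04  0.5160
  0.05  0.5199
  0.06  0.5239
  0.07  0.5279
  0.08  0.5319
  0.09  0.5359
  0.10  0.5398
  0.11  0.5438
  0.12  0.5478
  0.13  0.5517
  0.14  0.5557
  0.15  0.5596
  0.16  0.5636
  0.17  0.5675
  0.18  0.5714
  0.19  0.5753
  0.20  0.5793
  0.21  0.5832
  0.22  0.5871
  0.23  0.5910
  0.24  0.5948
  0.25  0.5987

£34.42

σ√T = 0.23 × 1.1180 = 0.2571
d₁ = [ln(304/309) + (0.051 − 0.017 + 0.23²/2)·1.25] / 0.2571 = [-0.0163 + 0.0756] / 0.2571 = 0.2304 ≈ 0.23
d₂ = d₁ − σ√T = 0.2304 − 0.2571 = -0.0267 ≈ -0.03
exp(−qT) = exp(−0.017·1.25) = 0.9790;  exp(−rT) = exp(−0.051·1.25) = 0.9382
N(d₁) = N(0.23) = 0.5910;  N(d₂) = N(-0.03) = 0.4880
C = 304·0.9790·0.5910 − 309·0.9382·0.4880 = 175.8911 − 141.4731 = 34.4180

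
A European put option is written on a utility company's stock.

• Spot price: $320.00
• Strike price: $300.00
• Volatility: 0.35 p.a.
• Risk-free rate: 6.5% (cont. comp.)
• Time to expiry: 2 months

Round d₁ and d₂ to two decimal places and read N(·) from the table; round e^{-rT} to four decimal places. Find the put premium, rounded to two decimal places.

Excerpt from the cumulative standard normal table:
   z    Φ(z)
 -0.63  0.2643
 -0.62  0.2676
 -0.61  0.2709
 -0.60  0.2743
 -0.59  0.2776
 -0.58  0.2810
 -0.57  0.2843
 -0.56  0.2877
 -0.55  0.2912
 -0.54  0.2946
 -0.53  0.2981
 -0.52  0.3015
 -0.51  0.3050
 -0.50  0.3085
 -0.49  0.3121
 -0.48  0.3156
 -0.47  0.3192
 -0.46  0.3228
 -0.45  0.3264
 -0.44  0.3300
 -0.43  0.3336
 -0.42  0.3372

$8.02

σ√T = 0.35·√0.1667 = 0.1429
ln(S/K) + (r + σ²/2)T = ln(320/300) + (0.065 + 0.35²/2)·0.1667 = 0.0645 + 0.0210 = 0.0856
d₁ = 0.0856 / 0.1429 = 0.5989 which rounds to 0.60
d₂ = d₁ − σ√T = 0.5989 − 0.1429 = 0.4560 which rounds to 0.46
exp(−rT) = exp(−0.065·0.1667) = 0.9892
P = 300·0.9892·N(-0.46) − 320·N(-0.60) = 300·0.9892·0.3228 − 320·0.2743 = 95.7941 − 87.7760 = 8.0181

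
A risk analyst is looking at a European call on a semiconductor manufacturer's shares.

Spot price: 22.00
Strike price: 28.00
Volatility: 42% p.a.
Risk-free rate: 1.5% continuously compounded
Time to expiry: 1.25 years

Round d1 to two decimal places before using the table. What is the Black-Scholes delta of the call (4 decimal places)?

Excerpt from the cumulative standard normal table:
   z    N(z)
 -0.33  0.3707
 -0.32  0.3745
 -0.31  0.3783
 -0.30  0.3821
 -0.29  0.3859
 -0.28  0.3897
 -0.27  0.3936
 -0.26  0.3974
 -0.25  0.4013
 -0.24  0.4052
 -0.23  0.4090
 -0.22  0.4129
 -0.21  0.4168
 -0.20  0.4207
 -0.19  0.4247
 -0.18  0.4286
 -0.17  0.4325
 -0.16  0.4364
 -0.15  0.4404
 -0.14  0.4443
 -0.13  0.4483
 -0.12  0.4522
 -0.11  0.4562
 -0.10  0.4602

0.4052

T = 1.25;  σ√T = 0.4696
d₁ = [ln(22/28) + (0.015 + 0.42²/2)·1.25] / 0.4696 = [-0.2412 + 0.1290] / 0.4696 = -0.2389 ≈ -0.24
N(d₁) = N(-0.24) = 0.4052
Δ_call = N(d₁) = 0.4052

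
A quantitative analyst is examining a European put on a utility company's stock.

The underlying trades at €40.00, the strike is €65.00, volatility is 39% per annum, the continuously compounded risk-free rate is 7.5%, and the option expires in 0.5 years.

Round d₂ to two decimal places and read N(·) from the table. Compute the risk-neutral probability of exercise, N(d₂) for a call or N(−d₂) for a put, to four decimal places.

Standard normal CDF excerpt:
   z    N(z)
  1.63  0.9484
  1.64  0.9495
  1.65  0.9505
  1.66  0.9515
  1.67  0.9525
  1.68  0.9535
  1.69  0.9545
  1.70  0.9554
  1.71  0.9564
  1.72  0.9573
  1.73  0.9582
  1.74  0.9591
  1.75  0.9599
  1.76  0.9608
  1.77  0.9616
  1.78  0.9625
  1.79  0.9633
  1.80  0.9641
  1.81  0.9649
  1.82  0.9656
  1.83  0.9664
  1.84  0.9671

σ√T = 0.39·√0.5 = 0.2758
d₁ = [ln(40/65) + (0.075 + ½·0.39²)·0.5] / (σ√T) = (-0.4855 + 0.0755) / 0.2758 = -1.4867 which rounds to -1.49
d₂ = -1.4867 − 0.2758 = -1.7624 which rounds to -1.76
Risk-neutral Pr[S_T < K] = N(−d₂) = N(1.76) = 0.9608

0.9608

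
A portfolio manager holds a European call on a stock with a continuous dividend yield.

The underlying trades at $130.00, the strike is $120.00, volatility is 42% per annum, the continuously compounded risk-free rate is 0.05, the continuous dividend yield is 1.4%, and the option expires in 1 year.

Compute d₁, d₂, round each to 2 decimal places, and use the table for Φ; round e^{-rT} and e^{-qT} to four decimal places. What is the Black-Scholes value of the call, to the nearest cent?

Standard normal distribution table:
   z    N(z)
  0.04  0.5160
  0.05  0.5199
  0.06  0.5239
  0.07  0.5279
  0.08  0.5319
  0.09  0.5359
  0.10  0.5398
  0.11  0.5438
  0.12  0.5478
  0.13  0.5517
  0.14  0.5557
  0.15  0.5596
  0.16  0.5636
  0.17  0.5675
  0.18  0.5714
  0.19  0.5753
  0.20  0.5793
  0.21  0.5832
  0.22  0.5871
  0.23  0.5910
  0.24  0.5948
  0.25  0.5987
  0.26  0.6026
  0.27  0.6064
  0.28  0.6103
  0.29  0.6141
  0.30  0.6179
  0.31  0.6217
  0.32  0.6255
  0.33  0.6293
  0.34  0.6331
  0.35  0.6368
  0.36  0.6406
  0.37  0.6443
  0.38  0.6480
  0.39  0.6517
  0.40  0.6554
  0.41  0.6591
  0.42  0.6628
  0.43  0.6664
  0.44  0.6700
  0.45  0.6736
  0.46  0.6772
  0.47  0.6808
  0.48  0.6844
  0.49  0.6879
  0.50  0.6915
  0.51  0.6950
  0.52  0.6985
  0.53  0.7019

σ√T = 0.42·√1 = 0.4200
d₁ = [ln(130/120) + (0.05 − 0.014 + 0.42²/2)·1] / 0.4200 = [0.0800 + 0.1242] / 0.4200 = 0.4863 ≈ 0.49
d₂ = d₁ − σ√T = 0.4863 − 0.4200 = 0.0663 ≈ 0.07
exp(−qT) = exp(−0.014·1) = 0.9861;  exp(−rT) = exp(−0.05·1) = 0.9512
N(d₁) = N(0.49) = 0.6879;  N(d₂) = N(0.07) = 0.5279
C = 130·0.9861·0.6879 − 120·0.9512·0.5279 = 88.1840 − 60.2566 = 27.9273

$27.93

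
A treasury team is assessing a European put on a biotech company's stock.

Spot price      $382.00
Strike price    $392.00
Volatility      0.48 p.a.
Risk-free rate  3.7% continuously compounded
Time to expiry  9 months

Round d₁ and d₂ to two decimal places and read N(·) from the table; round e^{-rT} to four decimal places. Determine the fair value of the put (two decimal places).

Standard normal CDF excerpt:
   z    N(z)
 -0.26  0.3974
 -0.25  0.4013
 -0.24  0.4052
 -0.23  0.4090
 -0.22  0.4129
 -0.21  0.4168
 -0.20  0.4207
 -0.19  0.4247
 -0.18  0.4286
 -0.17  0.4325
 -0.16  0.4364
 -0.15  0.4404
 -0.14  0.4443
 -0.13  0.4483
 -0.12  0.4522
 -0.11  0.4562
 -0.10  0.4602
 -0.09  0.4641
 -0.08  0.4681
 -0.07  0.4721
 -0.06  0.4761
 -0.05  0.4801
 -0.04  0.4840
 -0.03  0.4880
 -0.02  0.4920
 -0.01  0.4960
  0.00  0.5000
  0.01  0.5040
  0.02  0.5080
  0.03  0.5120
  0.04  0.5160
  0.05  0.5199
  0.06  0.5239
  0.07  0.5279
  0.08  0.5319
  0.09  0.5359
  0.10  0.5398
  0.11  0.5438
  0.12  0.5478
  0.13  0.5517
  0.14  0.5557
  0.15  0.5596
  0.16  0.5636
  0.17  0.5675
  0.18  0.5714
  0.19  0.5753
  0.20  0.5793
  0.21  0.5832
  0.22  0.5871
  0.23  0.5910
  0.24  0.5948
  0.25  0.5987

σ√T = 0.48·√0.75 = 0.4157
ln(S/K) + (r + σ²/2)T = ln(382/392) + (0.037 + 0.48²/2)·0.75 = -0.0258 + 0.1142 = 0.0883
d₁ = 0.0883 / 0.4157 = 0.2124 → 0.21
d₂ = d₁ − σ√T = 0.2124 − 0.4157 = -0.2033 → -0.20
exp(−rT) = exp(−0.037·0.75) = 0.9726
N(−d₂) = N(0.20) = 0.5793;  N(−d₁) = N(-0.21) = 0.4168
P = 392·0.9726·0.5793 − 382·0.4168 = 220.8635 − 159.2176 = 61.6459

$61.65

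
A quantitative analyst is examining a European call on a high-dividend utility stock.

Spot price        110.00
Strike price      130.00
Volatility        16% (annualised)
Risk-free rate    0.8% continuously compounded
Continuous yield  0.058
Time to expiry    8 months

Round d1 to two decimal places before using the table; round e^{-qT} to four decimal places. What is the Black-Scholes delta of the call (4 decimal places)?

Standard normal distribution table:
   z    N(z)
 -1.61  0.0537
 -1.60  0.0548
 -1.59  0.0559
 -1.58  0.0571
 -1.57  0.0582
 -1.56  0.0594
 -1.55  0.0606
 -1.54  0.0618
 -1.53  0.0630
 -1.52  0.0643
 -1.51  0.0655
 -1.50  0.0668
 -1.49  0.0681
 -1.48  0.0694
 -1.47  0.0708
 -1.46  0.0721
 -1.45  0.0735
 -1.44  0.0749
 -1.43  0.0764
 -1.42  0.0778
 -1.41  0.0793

0.0681

T = 0.6667;  σ√T = 0.1306
d₁ = [ln(110/130) + (0.008 − 0.058 + 0.16²/2)·0.6667] / 0.1306 = [-0.1671 − 0.0248] / 0.1306 = -1.4686 ⇒ -1.47
N(d₁) = N(-1.47) = 0.0708
Δ_call = exp(−qT)·N(d₁) = 0.9621·0.0708 = 0.0681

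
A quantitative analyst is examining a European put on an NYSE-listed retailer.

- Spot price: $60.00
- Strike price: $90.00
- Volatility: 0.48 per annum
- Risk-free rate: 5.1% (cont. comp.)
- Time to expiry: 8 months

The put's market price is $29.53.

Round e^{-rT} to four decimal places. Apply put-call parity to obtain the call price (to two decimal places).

$2.54

exp(−rT) = exp(−0.051·0.6667) = 0.9666
Put-call parity: C − P = S − K·e^(−rT) = 60 − 90·0.9666 = 60 − 86.9940 = -26.9940
C = P + (C − P) = 29.53 + (-26.9940) = 2.5360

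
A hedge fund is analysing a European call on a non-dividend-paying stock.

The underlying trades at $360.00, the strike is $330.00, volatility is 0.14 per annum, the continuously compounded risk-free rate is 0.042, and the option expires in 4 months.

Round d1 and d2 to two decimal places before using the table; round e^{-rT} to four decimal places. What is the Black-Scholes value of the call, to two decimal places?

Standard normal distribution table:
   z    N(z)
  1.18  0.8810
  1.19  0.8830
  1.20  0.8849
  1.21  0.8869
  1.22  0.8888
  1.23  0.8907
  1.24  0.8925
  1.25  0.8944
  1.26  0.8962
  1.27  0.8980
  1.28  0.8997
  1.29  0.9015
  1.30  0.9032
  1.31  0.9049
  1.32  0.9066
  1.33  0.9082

$35.93

σ√T = 0.14·√0.3333 = 0.0808
ln(S/K) + (r + σ²/2)T = ln(360/330) + (0.042 + 0.14²/2)·0.3333 = 0.0870 + 0.0173 = 0.1043
d₁ = 0.1043 / 0.0808 = 1.2901 ≈ 1.29
d₂ = d₁ − σ√T = 1.2901 − 0.0808 = 1.2093 ≈ 1.21
e^(−rT) = e^(−0.042·0.3333) = 0.9861
N(d₁) = N(1.29) = 0.9015;  N(d₂) = N(1.21) = 0.8869
C = 360·0.9015 − 330·0.9861·0.8869 = 324.5400 − 288.6088 = 35.9312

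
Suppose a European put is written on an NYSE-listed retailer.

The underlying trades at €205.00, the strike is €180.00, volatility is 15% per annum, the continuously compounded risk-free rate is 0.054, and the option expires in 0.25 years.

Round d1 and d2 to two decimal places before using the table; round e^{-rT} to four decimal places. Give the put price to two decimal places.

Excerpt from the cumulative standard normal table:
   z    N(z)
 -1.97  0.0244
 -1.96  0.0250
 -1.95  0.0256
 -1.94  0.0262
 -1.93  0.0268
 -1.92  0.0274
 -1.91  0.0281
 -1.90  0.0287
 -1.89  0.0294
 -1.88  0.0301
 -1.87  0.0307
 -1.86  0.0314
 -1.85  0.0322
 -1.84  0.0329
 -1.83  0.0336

€0.10

T = 0.25;  σ√T = 0.0750
d₁ = [ln(205/180) + (0.054 + 0.15²/2)·0.25] / 0.0750 = [0.1301 + 0.0163] / 0.0750 = 1.9515 which rounds to 1.95
d₂ = d₁ − σ√T = 1.9515 − 0.0750 = 1.8765 which rounds to 1.88
exp(−rT) = exp(−0.054·0.25) = 0.9866
N(−d₂) = N(-1.88) = 0.0301;  N(−d₁) = N(-1.95) = 0.0256
P = 180·0.9866·0.0301 − 205·0.0256 = 5.3454 − 5.2480 = 0.0974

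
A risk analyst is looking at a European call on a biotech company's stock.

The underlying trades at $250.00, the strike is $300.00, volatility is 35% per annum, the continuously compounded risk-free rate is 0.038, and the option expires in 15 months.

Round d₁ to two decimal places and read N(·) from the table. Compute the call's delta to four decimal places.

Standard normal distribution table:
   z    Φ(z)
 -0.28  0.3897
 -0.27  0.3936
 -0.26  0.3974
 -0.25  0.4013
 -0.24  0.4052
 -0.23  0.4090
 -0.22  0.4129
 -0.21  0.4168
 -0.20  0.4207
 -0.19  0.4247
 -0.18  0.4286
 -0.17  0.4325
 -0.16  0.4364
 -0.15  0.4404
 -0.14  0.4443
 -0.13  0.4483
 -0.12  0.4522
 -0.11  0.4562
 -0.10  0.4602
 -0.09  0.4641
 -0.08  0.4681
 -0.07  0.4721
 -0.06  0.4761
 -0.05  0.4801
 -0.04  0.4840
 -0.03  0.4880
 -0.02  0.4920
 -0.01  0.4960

σ√T = 0.35·√1.25 = 0.3913
ln(S/K) + (r + σ²/2)T = ln(250/300) + (0.038 + 0.35²/2)·1.25 = -0.1823 + 0.1241 = -0.0583
d₁ = -0.0583 / 0.3913 = -0.1489 ≈ -0.15
N(d₁) = N(-0.15) = 0.4404
Δ_call = N(d₁) = 0.4404

0.4404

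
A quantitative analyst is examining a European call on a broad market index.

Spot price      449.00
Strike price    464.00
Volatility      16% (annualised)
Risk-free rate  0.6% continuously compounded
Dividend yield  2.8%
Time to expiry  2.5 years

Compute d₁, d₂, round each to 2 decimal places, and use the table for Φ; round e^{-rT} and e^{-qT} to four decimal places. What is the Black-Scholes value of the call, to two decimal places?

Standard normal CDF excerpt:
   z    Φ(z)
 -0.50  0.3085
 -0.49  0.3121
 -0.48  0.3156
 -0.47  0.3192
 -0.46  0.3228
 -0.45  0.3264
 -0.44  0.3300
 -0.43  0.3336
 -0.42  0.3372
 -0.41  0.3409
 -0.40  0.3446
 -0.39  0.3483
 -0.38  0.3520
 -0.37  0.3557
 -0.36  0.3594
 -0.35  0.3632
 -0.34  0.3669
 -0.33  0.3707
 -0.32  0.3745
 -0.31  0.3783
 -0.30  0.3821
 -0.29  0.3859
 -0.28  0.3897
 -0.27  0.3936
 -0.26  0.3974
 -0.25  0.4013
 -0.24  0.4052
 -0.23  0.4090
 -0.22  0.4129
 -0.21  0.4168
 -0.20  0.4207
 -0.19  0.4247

26.96

T = 2.5;  σ√T = 0.2530
d₁ = [ln(449/464) + (0.006 − 0.028 + 0.16²/2)·2.5] / 0.2530 = [-0.0329 − 0.0230] / 0.2530 = -0.2208 → -0.22
d₂ = d₁ − σ√T = -0.2208 − 0.2530 = -0.4738 → -0.47
e^(−qT) = e^(−0.028·2.5) = 0.9324;  e^(−rT) = e^(−0.006·2.5) = 0.9851
C = 449·0.9324·N(-0.22) − 464·0.9851·N(-0.47) = 449·0.9324·0.4129 − 464·0.9851·0.3192 = 172.8596 − 145.9020 = 26.9576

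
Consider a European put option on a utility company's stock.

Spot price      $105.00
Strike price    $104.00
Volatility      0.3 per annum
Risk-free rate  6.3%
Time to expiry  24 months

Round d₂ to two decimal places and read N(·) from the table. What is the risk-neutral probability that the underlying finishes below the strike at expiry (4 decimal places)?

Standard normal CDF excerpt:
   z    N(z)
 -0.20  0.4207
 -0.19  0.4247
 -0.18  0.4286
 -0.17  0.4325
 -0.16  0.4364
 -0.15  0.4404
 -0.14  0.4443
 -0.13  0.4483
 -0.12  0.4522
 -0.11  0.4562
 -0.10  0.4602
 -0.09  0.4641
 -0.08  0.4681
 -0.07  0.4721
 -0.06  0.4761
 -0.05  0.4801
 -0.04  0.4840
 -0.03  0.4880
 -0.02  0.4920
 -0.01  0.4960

0.4562

σ√T = 0.3 × 1.4142 = 0.4243
d₁ = [ln(105/104) + (0.063 + 0.3²/2)·2] / 0.4243 = [0.0096 + 0.2160] / 0.4243 = 0.5317 ⇒ 0.53
d₂ = d₁ − σ√T = 0.5317 − 0.4243 = 0.1074 ⇒ 0.11
Pr(exercise) under Q = N(−d₂) = N(-0.11) = 0.4562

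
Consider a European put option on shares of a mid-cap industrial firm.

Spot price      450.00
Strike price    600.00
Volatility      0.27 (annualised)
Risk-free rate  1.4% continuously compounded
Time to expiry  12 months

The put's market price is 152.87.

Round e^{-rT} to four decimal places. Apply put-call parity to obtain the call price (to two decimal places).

exp(−rT) = exp(−0.014·1) = 0.9861
Put-call parity: C − P = S − K·e^(−rT) = 450 − 600·0.9861 = 450 − 591.6600 = -141.6600
C = P + (C − P) = 152.87 + (-141.6600) = 11.2100

11.21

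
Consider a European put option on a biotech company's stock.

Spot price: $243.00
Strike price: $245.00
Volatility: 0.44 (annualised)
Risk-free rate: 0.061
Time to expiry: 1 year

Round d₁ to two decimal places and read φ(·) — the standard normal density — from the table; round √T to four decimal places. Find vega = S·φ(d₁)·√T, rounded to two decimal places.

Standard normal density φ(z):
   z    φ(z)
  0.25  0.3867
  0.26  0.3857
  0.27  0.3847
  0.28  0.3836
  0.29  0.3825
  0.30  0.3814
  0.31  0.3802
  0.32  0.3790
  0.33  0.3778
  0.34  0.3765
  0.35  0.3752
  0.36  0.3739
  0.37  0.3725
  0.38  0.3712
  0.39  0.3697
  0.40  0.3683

σ√T = 0.44·√1 = 0.4400
d₁ = [ln(243/245) + (0.061 + ½·0.44²)·1] / (σ√T) = (-0.0082 + 0.1578) / 0.4400 = 0.3400 which rounds to 0.34
√T = √1 = 1.0000
φ(d₁) = φ(0.34) = 0.3765
vega = S·φ(d₁)·√T = 243·0.3765·1.0000 = 91.4895
(Call and put vega coincide under Black-Scholes.)

91.49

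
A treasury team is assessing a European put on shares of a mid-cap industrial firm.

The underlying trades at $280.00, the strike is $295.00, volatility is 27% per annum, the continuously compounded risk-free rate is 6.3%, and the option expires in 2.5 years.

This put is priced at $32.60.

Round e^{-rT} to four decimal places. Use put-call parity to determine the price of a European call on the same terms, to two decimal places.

$60.58

exp(−rT) = exp(−0.063·2.5) = 0.8543
Put-call parity: C − P = S − K·e^(−rT) = 280 − 295·0.8543 = 280 − 252.0185 = 27.9815
C = P + (C − P) = 32.60 + (27.9815) = 60.5815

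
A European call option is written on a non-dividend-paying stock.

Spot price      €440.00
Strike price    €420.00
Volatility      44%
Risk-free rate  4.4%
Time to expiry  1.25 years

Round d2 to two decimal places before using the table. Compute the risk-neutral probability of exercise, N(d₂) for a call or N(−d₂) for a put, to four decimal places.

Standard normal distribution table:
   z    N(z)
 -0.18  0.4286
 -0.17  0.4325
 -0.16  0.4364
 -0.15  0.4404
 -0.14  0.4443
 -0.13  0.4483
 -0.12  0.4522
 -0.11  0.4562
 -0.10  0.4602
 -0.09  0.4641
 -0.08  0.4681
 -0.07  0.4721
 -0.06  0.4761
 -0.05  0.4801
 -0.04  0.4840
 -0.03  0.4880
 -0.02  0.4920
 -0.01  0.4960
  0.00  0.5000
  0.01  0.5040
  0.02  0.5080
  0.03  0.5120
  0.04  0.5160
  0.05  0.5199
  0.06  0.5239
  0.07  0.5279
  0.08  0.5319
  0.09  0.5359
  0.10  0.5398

0.4840

T = 1.25;  σ√T = 0.4919
ln(S/K) + (r + σ²/2)T = ln(440/420) + (0.044 + 0.44²/2)·1.25 = 0.0465 + 0.1760 = 0.2225
d₁ = 0.2225 / 0.4919 = 0.4523 which rounds to 0.45
d₂ = d₁ − σ√T = 0.4523 − 0.4919 = -0.0396 which rounds to -0.04
Risk-neutral Pr[S_T > K] = N(d₂) = N(-0.04) = 0.4840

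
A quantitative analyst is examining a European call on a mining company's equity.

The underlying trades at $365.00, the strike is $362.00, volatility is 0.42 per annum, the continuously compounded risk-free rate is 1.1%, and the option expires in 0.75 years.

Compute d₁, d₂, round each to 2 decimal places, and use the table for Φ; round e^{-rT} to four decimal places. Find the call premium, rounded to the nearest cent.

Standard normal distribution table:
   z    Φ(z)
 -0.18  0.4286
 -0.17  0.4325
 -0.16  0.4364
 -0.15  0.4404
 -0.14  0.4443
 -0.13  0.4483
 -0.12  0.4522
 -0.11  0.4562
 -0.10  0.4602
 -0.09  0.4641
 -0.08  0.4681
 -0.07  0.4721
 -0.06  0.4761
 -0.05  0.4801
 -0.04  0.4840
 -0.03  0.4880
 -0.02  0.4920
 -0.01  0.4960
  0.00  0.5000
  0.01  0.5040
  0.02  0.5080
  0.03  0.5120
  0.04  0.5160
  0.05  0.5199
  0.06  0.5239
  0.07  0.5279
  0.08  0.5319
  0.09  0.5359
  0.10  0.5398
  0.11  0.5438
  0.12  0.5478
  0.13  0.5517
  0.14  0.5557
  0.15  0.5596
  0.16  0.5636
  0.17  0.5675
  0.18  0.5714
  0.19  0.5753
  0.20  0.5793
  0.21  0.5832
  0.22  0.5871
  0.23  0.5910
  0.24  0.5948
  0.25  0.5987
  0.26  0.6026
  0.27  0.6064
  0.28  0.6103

σ√T = 0.42·√0.75 = 0.3637
ln(S/K) + (r + σ²/2)T = ln(365/362) + (0.011 + 0.42²/2)·0.75 = 0.0083 + 0.0744 = 0.0827
d₁ = 0.0827 / 0.3637 = 0.2272 ⇒ 0.23
d₂ = d₁ − σ√T = 0.2272 − 0.3637 = -0.1365 ⇒ -0.14
exp(−rT) = exp(−0.011·0.75) = 0.9918
C = 365·N(0.23) − 362·0.9918·N(-0.14) = 365·0.5910 − 362·0.9918·0.4443 = 215.7150 − 159.5177 = 56.1973

$56.20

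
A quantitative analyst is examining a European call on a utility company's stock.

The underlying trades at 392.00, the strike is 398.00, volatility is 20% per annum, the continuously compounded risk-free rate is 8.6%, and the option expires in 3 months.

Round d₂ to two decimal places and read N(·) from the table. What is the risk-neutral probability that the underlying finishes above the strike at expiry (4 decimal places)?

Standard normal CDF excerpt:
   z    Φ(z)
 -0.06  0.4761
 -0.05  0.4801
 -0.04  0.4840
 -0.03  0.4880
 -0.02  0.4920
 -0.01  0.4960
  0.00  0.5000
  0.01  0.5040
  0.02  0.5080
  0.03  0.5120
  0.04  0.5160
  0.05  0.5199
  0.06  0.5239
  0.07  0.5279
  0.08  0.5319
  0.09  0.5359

σ√T = 0.2 × 0.5000 = 0.1000
d₁ = [ln(392/398) + (0.086 + 0.2²/2)·0.25] / 0.1000 = [-0.0152 + 0.0265] / 0.1000 = 0.1131 which rounds to 0.11
d₂ = d₁ − σ√T = 0.1131 − 0.1000 = 0.0131 which rounds to 0.01
Pr(exercise) under Q = N(d₂) = 0.5040

0.5040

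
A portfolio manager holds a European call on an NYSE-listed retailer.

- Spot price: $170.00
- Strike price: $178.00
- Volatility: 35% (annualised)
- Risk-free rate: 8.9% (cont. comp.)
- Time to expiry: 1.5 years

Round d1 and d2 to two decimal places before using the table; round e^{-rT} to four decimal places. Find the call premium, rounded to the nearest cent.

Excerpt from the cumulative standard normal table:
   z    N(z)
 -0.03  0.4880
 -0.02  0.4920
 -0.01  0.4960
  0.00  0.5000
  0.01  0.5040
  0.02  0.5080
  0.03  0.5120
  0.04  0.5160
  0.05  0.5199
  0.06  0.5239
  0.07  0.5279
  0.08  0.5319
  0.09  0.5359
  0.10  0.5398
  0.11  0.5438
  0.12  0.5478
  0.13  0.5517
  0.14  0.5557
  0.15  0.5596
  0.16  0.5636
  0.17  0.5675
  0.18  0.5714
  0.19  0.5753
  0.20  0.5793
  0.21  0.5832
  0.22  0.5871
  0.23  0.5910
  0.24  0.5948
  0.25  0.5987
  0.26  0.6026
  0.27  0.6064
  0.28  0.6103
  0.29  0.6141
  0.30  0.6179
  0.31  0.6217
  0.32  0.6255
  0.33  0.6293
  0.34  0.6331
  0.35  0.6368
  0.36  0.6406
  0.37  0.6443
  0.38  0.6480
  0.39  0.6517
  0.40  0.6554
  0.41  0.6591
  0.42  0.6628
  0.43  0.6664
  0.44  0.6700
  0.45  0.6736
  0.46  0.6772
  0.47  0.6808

σ√T = 0.35 × 1.2247 = 0.4287
d₁ = [ln(170/178) + (0.089 + 0.35²/2)·1.5] / 0.4287 = [-0.0460 + 0.2254] / 0.4287 = 0.4185 which rounds to 0.42
d₂ = d₁ − σ√T = 0.4185 − 0.4287 = -0.0102 which rounds to -0.01
exp(−rT) = exp(−0.089·1.5) = 0.8750
N(d₁) = N(0.42) = 0.6628;  N(d₂) = N(-0.01) = 0.4960
C = 170·0.6628 − 178·0.8750·0.4960 = 112.6760 − 77.2520 = 35.4240

$35.42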